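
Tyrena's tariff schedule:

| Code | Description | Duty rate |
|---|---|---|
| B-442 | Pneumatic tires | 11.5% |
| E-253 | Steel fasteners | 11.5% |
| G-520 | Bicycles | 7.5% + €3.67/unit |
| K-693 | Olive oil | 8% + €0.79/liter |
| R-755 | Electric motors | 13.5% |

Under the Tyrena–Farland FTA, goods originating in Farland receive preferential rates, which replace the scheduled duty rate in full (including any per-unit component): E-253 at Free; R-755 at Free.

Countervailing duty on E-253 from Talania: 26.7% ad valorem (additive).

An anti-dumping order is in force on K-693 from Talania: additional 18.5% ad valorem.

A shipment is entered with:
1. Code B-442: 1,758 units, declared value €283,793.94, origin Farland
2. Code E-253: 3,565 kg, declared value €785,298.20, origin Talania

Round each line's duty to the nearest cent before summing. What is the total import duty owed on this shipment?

Line 1 (B-442, Farland, 1,758 units, €283,793.94):
Base rate for B-442 is 11.5%.
Origin Farland is the FTA partner but B-442 is not on the preference list; base rate stands.
Duty = €283,793.94 × 11.5% = €32,636.30.
Line 2 (E-253, Talania, 3,565 kg, €785,298.20):
Base rate for E-253 is 11.5%.
E-253 has an FTA preferential rate, but origin Talania is not Farland; base rate stands.
Additional duty on E-253 from Talania: +26.7%. Applied ad valorem rate: 11.5% + 26.7% = 38.2%.
Duty = €785,298.20 × 38.2% = €299,983.91.
Total = €32,636.30 + €299,983.91 = €332,620.21.

€332,620.21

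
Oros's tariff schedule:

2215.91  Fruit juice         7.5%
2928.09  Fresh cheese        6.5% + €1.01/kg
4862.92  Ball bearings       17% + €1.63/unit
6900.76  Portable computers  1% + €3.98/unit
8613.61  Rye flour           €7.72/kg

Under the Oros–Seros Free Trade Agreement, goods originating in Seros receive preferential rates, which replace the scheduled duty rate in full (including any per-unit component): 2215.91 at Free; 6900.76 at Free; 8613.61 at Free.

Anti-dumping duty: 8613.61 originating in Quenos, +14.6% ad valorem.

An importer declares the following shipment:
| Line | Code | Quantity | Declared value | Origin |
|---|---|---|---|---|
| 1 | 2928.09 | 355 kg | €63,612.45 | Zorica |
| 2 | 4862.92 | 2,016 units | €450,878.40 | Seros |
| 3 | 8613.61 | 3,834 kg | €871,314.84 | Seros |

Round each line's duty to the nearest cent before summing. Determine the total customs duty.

€84,428.77

Line 1 (2928.09, Zorica, 355 kg, €63,612.45):
Base rate for 2928.09 is 6.5% + €1.01/kg.
Duty = €63,612.45 × 6.5% + 355 × €1.01 = €4,493.36.
Line 2 (4862.92, Seros, 2,016 units, €450,878.40):
Base rate for 4862.92 is 17% + €1.63/unit.
Origin Seros is the FTA partner but 4862.92 is not on the preference list; base rate stands.
Duty = €450,878.40 × 17% + 2,016 × €1.63 = €79,935.41.
Line 3 (8613.61, Seros, 3,834 kg, €871,314.84):
Base rate for 8613.61 is €7.72/kg.
Origin Seros qualifies under the Oros–Seros agreement and 8613.61 is covered: preferential rate Free applies instead.
The additional-duty order on 8613.61 targets Quenos, not Seros; it does not apply.
Duty = €871,314.84 × 0% = €0.00.
Total = €4,493.36 + €79,935.41 + €0.00 = €84,428.77.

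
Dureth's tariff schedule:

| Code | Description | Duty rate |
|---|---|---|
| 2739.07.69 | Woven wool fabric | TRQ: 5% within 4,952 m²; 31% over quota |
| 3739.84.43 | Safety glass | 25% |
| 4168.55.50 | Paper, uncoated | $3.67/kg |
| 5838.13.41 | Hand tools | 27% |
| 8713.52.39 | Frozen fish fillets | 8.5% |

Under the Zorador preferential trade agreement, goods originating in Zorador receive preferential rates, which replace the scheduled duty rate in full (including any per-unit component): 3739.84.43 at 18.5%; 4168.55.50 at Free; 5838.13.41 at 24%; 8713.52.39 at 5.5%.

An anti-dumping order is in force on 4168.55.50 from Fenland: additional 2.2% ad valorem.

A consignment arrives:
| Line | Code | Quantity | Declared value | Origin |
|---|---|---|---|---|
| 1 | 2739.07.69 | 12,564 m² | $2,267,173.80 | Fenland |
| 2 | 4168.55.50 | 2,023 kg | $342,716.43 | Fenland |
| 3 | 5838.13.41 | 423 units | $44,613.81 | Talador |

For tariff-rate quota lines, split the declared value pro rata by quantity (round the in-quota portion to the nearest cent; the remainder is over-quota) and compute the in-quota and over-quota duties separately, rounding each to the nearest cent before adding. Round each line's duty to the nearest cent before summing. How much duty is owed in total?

Line 1 (2739.07.69, Fenland, 12,564 m², $2,267,173.80):
Code 2739.07.69 is under a tariff-rate quota (threshold 4,952 m²). In-quota: 4,952 m² at 5%; over-quota: 7,612 m² at 31%.
Pro-rata value split: in-quota = $2,267,173.80 × 4,952/12,564 = $893,588.40; over-quota = $2,267,173.80 − $893,588.40 = $1,373,585.40.
In-quota duty = $893,588.40 × 5% = $44,679.42. Over-quota duty = $1,373,585.40 × 31% = $425,811.47.
Line duty = $44,679.42 + $425,811.47 = $470,490.89.
Line 2 (4168.55.50, Fenland, 2,023 kg, $342,716.43):
Base rate for 4168.55.50 is $3.67/kg.
4168.55.50 has an FTA preferential rate, but origin Fenland is not Zorador; base rate stands.
Additional duty on 4168.55.50 from Fenland: +2.2% ad valorem. Applied ad valorem rate = 2.2%.
Duty = $342,716.43 × 2.2% + 2,023 × $3.67 = $14,964.17.
Line 3 (5838.13.41, Talador, 423 units, $44,613.81):
Base rate for 5838.13.41 is 27%.
5838.13.41 has an FTA preferential rate, but origin Talador is not Zorador; base rate stands.
Duty = $44,613.81 × 27% = $12,045.73.
Total = $470,490.89 + $14,964.17 + $12,045.73 = $497,500.79.

$497,500.79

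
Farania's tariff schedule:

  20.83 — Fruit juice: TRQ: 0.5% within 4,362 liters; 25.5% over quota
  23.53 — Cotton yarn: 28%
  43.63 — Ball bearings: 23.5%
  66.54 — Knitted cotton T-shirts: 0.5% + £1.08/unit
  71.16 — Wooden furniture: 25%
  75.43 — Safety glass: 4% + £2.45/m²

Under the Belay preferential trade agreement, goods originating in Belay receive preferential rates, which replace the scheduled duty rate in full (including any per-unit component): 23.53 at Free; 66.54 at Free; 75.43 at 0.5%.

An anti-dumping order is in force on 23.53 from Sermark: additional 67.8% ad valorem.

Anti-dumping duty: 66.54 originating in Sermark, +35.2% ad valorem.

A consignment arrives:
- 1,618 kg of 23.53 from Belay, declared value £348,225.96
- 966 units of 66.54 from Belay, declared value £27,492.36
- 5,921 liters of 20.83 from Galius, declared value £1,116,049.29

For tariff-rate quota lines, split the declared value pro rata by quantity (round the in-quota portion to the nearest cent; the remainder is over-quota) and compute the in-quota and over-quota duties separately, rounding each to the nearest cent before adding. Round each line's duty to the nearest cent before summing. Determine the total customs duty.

Line 1 (23.53, Belay, 1,618 kg, £348,225.96):
Base rate for 23.53 is 28%.
Origin Belay qualifies under the Farania–Belay agreement and 23.53 is covered: preferential rate Free applies instead.
The additional-duty order on 23.53 targets Sermark, not Belay; it does not apply.
Duty = £348,225.96 × 0% = £0.00.
Line 2 (66.54, Belay, 966 units, £27,492.36):
Base rate for 66.54 is 0.5% + £1.08/unit.
Origin Belay qualifies under the Farania–Belay agreement and 66.54 is covered: preferential rate Free applies instead.
The additional-duty order on 66.54 targets Sermark, not Belay; it does not apply.
Duty = £27,492.36 × 0% = £0.00.
Line 3 (20.83, Galius, 5,921 liters, £1,116,049.29):
Code 20.83 is under a tariff-rate quota (threshold 4,362 liters). In-quota: 4,362 liters at 0.5%; over-quota: 1,559 liters at 25.5%.
Pro-rata value split: in-quota = £1,116,049.29 × 4,362/5,921 = £822,193.38; over-quota = £1,116,049.29 − £822,193.38 = £293,855.91.
In-quota duty = £822,193.38 × 0.5% = £4,110.97. Over-quota duty = £293,855.91 × 25.5% = £74,933.26.
Line duty = £4,110.97 + £74,933.26 = £79,044.23.
Total = £0.00 + £0.00 + £79,044.23 = £79,044.23.

£79,044.23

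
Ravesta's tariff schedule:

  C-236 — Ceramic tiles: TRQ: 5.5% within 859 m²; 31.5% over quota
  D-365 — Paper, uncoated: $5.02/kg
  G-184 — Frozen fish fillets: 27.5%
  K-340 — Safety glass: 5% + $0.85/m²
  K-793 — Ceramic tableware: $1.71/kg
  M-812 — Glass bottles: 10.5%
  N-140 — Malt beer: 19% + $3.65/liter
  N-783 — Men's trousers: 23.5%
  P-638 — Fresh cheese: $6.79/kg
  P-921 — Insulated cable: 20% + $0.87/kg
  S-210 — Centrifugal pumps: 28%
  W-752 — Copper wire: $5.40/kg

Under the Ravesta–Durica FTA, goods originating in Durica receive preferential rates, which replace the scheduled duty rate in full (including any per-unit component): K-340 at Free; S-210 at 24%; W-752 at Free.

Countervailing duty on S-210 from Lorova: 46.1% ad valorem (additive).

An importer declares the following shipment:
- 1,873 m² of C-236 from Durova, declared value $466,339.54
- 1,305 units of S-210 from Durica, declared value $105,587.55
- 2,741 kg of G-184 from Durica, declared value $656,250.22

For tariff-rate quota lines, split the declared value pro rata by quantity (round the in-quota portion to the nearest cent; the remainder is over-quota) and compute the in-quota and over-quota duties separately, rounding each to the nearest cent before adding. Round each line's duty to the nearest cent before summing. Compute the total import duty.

Line 1 (C-236, Durova, 1,873 m², $466,339.54):
Code C-236 is under a tariff-rate quota (threshold 859 m²). In-quota: 859 m² at 5.5%; over-quota: 1,014 m² at 31.5%.
Pro-rata value split: in-quota = $466,339.54 × 859/1,873 = $213,873.82; over-quota = $466,339.54 − $213,873.82 = $252,465.72.
In-quota duty = $213,873.82 × 5.5% = $11,763.06. Over-quota duty = $252,465.72 × 31.5% = $79,526.70.
Line duty = $11,763.06 + $79,526.70 = $91,289.76.
Line 2 (S-210, Durica, 1,305 units, $105,587.55):
Base rate for S-210 is 28%.
Origin Durica qualifies under the Ravesta–Durica agreement and S-210 is covered: preferential rate 24% applies instead.
The additional-duty order on S-210 targets Lorova, not Durica; it does not apply.
Duty = $105,587.55 × 24% = $25,341.01.
Line 3 (G-184, Durica, 2,741 kg, $656,250.22):
Base rate for G-184 is 27.5%.
Origin Durica is the FTA partner but G-184 is not on the preference list; base rate stands.
Duty = $656,250.22 × 27.5% = $180,468.81.
Total = $91,289.76 + $25,341.01 + $180,468.81 = $297,099.58.

$297,099.58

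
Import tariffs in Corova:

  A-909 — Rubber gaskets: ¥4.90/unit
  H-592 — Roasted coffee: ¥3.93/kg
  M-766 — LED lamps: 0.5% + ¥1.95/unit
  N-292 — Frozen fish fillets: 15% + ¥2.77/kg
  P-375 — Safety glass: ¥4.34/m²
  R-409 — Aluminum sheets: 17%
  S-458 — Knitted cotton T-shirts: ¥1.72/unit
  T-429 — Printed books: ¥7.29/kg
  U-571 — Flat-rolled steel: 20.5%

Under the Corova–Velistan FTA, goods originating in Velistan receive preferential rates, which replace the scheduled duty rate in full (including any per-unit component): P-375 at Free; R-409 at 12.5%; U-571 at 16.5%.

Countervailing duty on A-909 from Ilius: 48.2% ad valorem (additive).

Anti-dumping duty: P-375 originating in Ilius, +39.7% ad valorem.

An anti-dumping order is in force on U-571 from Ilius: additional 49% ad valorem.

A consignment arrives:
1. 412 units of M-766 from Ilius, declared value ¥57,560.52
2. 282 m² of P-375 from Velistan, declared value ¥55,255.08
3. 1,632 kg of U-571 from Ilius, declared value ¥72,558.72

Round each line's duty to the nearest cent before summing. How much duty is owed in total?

¥51,519.51

Line 1 (M-766, Ilius, 412 units, ¥57,560.52):
Base rate for M-766 is 0.5% + ¥1.95/unit.
Duty = ¥57,560.52 × 0.5% + 412 × ¥1.95 = ¥1,091.20.
Line 2 (P-375, Velistan, 282 m², ¥55,255.08):
Base rate for P-375 is ¥4.34/m².
Origin Velistan qualifies under the Corova–Velistan agreement and P-375 is covered: preferential rate Free applies instead.
The additional-duty order on P-375 targets Ilius, not Velistan; it does not apply.
Duty = ¥55,255.08 × 0% = ¥0.00.
Line 3 (U-571, Ilius, 1,632 kg, ¥72,558.72):
Base rate for U-571 is 20.5%.
U-571 has an FTA preferential rate, but origin Ilius is not Velistan; base rate stands.
Additional duty on U-571 from Ilius: +49%. Applied ad valorem rate: 20.5% + 49% = 69.5%.
Duty = ¥72,558.72 × 69.5% = ¥50,428.31.
Total = ¥1,091.20 + ¥0.00 + ¥50,428.31 = ¥51,519.51.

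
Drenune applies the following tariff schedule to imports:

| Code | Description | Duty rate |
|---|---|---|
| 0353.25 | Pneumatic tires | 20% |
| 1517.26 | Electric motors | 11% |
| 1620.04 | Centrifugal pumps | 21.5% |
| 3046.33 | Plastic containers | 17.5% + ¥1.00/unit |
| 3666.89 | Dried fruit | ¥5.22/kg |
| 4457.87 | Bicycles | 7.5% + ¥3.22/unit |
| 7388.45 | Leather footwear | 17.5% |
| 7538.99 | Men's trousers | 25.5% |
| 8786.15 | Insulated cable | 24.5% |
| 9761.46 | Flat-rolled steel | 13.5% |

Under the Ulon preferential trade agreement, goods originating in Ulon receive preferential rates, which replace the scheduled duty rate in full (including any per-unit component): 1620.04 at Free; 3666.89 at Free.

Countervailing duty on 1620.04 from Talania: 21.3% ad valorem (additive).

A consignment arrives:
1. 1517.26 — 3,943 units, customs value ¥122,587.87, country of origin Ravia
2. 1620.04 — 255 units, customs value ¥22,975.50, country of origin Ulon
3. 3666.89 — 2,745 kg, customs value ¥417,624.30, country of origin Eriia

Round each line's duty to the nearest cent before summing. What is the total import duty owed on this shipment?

¥27,813.57

Line 1 (1517.26, Ravia, 3,943 units, ¥122,587.87):
Base rate for 1517.26 is 11%.
Duty = ¥122,587.87 × 11% = ¥13,484.67.
Line 2 (1620.04, Ulon, 255 units, ¥22,975.50):
Base rate for 1620.04 is 21.5%.
Origin Ulon qualifies under the Drenune–Ulon agreement and 1620.04 is covered: preferential rate Free applies instead.
The additional-duty order on 1620.04 targets Talania, not Ulon; it does not apply.
Duty = ¥22,975.50 × 0% = ¥0.00.
Line 3 (3666.89, Eriia, 2,745 kg, ¥417,624.30):
Base rate for 3666.89 is ¥5.22/kg.
3666.89 has an FTA preferential rate, but origin Eriia is not Ulon; base rate stands.
Duty = 2,745 × ¥5.22 = ¥14,328.90.
Total = ¥13,484.67 + ¥0.00 + ¥14,328.90 = ¥27,813.57.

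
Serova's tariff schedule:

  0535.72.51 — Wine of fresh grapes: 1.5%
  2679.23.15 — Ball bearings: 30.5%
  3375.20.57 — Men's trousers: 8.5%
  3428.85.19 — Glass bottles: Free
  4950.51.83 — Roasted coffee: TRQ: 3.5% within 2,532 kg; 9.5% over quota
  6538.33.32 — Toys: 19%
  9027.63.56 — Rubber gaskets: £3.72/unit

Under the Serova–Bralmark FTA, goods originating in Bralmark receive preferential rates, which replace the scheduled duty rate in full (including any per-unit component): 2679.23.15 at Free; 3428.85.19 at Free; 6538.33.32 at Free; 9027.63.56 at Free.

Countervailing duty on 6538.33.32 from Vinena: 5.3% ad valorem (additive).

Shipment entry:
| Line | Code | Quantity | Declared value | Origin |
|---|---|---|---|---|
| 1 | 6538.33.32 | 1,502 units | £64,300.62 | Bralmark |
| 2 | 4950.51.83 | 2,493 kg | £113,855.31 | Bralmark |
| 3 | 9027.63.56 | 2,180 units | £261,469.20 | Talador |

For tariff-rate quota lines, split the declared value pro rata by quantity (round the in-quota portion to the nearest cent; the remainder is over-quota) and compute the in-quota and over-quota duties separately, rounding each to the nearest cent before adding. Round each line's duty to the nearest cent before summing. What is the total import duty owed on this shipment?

£12,094.54

Line 1 (6538.33.32, Bralmark, 1,502 units, £64,300.62):
Base rate for 6538.33.32 is 19%.
Origin Bralmark qualifies under the Serova–Bralmark agreement and 6538.33.32 is covered: preferential rate Free applies instead.
The additional-duty order on 6538.33.32 targets Vinena, not Bralmark; it does not apply.
Duty = £64,300.62 × 0% = £0.00.
Line 2 (4950.51.83, Bralmark, 2,493 kg, £113,855.31):
Code 4950.51.83 is under a tariff-rate quota (threshold 2,532 kg). Quantity 2,493 kg is within the quota, so the in-quota rate 3.5% applies to the full value.
Duty = £113,855.31 × 3.5% = £3,984.94.
Line 3 (9027.63.56, Talador, 2,180 units, £261,469.20):
Base rate for 9027.63.56 is £3.72/unit.
9027.63.56 has an FTA preferential rate, but origin Talador is not Bralmark; base rate stands.
Duty = 2,180 × £3.72 = £8,109.60.
Total = £0.00 + £3,984.94 + £8,109.60 = £12,094.54.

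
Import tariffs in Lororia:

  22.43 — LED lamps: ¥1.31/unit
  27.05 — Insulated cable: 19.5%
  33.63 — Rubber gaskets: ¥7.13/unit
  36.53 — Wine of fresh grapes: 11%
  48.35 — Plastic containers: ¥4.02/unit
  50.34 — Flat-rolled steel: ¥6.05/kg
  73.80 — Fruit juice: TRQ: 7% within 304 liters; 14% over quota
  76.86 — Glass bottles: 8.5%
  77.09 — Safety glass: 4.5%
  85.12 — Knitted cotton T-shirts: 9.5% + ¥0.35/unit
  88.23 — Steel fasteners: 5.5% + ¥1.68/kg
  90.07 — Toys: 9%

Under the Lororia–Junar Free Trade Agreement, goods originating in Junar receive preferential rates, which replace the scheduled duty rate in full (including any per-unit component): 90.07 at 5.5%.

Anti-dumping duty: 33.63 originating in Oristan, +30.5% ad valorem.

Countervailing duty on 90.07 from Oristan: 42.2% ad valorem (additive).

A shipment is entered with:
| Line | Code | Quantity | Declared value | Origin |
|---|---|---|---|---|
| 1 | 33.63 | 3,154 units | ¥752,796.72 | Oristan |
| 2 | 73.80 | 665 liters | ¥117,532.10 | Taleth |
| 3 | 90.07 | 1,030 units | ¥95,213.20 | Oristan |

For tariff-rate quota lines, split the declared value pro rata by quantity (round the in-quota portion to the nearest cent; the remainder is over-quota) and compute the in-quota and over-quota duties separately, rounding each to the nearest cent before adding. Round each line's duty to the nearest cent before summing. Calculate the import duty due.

Line 1 (33.63, Oristan, 3,154 units, ¥752,796.72):
Base rate for 33.63 is ¥7.13/unit.
Additional duty on 33.63 from Oristan: +30.5% ad valorem. Applied ad valorem rate = 30.5%.
Duty = ¥752,796.72 × 30.5% + 3,154 × ¥7.13 = ¥252,091.02.
Line 2 (73.80, Taleth, 665 liters, ¥117,532.10):
Code 73.80 is under a tariff-rate quota (threshold 304 liters). In-quota: 304 liters at 7%; over-quota: 361 liters at 14%.
Pro-rata value split: in-quota = ¥117,532.10 × 304/665 = ¥53,728.96; over-quota = ¥117,532.10 − ¥53,728.96 = ¥63,803.14.
In-quota duty = ¥53,728.96 × 7% = ¥3,761.03. Over-quota duty = ¥63,803.14 × 14% = ¥8,932.44.
Line duty = ¥3,761.03 + ¥8,932.44 = ¥12,693.47.
Line 3 (90.07, Oristan, 1,030 units, ¥95,213.20):
Base rate for 90.07 is 9%.
90.07 has an FTA preferential rate, but origin Oristan is not Junar; base rate stands.
Additional duty on 90.07 from Oristan: +42.2%. Applied ad valorem rate: 9% + 42.2% = 51.2%.
Duty = ¥95,213.20 × 51.2% = ¥48,749.16.
Total = ¥252,091.02 + ¥12,693.47 + ¥48,749.16 = ¥313,533.65.

¥313,533.65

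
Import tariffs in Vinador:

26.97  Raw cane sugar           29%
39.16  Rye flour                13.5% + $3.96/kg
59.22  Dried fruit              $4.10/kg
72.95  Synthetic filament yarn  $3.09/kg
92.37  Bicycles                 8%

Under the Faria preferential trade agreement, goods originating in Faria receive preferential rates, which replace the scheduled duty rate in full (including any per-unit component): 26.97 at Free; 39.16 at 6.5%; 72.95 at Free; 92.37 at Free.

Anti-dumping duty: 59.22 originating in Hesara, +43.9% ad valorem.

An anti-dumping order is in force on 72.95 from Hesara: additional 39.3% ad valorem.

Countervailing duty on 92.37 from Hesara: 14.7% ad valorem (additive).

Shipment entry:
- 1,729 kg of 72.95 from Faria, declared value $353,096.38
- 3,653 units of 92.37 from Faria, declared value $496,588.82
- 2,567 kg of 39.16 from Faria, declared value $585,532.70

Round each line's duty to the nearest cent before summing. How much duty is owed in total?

Line 1 (72.95, Faria, 1,729 kg, $353,096.38):
Base rate for 72.95 is $3.09/kg.
Origin Faria qualifies under the Vinador–Faria agreement and 72.95 is covered: preferential rate Free applies instead.
The additional-duty order on 72.95 targets Hesara, not Faria; it does not apply.
Duty = $353,096.38 × 0% = $0.00.
Line 2 (92.37, Faria, 3,653 units, $496,588.82):
Base rate for 92.37 is 8%.
Origin Faria qualifies under the Vinador–Faria agreement and 92.37 is covered: preferential rate Free applies instead.
The additional-duty order on 92.37 targets Hesara, not Faria; it does not apply.
Duty = $496,588.82 × 0% = $0.00.
Line 3 (39.16, Faria, 2,567 kg, $585,532.70):
Base rate for 39.16 is 13.5% + $3.96/kg.
Origin Faria qualifies under the Vinador–Faria agreement and 39.16 is covered: preferential rate 6.5% applies instead.
Duty = $585,532.70 × 6.5% = $38,059.63.
Total = $0.00 + $0.00 + $38,059.63 = $38,059.63.

$38,059.63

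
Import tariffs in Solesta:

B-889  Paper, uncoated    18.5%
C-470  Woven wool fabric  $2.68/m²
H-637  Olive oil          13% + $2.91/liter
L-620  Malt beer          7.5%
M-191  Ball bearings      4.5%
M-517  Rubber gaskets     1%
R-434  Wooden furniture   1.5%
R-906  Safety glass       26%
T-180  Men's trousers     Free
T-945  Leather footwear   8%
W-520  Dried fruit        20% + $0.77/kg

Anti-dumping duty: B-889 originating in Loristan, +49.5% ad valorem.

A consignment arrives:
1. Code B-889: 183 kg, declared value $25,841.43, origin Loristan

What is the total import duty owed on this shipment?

$17,572.17

Line 1 (B-889, Loristan, 183 kg, $25,841.43):
Base rate for B-889 is 18.5%.
Additional duty on B-889 from Loristan: +49.5%. Applied ad valorem rate: 18.5% + 49.5% = 68%.
Duty = $25,841.43 × 68% = $17,572.17.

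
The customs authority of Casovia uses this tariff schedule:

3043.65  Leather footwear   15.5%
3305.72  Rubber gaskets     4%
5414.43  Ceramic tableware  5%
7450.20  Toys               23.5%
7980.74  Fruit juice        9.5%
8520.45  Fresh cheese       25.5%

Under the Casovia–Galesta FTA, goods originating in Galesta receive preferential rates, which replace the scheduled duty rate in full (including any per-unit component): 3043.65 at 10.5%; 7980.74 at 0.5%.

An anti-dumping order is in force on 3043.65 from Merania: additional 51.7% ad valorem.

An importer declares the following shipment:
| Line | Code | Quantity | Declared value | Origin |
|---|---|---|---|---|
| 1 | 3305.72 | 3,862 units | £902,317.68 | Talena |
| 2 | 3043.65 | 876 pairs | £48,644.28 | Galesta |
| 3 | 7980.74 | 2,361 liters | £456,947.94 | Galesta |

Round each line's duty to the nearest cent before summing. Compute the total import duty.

£43,485.10

Line 1 (3305.72, Talena, 3,862 units, £902,317.68):
Base rate for 3305.72 is 4%.
Duty = £902,317.68 × 4% = £36,092.71.
Line 2 (3043.65, Galesta, 876 pairs, £48,644.28):
Base rate for 3043.65 is 15.5%.
Origin Galesta qualifies under the Casovia–Galesta agreement and 3043.65 is covered: preferential rate 10.5% applies instead.
The additional-duty order on 3043.65 targets Merania, not Galesta; it does not apply.
Duty = £48,644.28 × 10.5% = £5,107.65.
Line 3 (7980.74, Galesta, 2,361 liters, £456,947.94):
Base rate for 7980.74 is 9.5%.
Origin Galesta qualifies under the Casovia–Galesta agreement and 7980.74 is covered: preferential rate 0.5% applies instead.
Duty = £456,947.94 × 0.5% = £2,284.74.
Total = £36,092.71 + £5,107.65 + £2,284.74 = £43,485.10.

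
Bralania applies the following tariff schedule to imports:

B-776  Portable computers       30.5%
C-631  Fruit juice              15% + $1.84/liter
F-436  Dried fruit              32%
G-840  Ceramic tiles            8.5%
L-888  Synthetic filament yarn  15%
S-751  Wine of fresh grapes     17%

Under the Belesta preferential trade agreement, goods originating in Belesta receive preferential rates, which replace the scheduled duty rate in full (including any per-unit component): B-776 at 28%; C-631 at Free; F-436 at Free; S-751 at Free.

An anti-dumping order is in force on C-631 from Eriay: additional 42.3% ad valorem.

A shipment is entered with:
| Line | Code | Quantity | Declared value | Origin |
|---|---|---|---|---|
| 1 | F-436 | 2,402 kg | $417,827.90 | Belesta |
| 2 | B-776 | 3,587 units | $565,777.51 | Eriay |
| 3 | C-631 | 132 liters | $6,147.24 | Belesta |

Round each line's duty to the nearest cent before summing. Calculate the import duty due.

$172,562.14

Line 1 (F-436, Belesta, 2,402 kg, $417,827.90):
Base rate for F-436 is 32%.
Origin Belesta qualifies under the Bralania–Belesta agreement and F-436 is covered: preferential rate Free applies instead.
Duty = $417,827.90 × 0% = $0.00.
Line 2 (B-776, Eriay, 3,587 units, $565,777.51):
Base rate for B-776 is 30.5%.
B-776 has an FTA preferential rate, but origin Eriay is not Belesta; base rate stands.
Duty = $565,777.51 × 30.5% = $172,562.14.
Line 3 (C-631, Belesta, 132 liters, $6,147.24):
Base rate for C-631 is 15% + $1.84/liter.
Origin Belesta qualifies under the Bralania–Belesta agreement and C-631 is covered: preferential rate Free applies instead.
The additional-duty order on C-631 targets Eriay, not Belesta; it does not apply.
Duty = $6,147.24 × 0% = $0.00.
Total = $0.00 + $172,562.14 + $0.00 = $172,562.14.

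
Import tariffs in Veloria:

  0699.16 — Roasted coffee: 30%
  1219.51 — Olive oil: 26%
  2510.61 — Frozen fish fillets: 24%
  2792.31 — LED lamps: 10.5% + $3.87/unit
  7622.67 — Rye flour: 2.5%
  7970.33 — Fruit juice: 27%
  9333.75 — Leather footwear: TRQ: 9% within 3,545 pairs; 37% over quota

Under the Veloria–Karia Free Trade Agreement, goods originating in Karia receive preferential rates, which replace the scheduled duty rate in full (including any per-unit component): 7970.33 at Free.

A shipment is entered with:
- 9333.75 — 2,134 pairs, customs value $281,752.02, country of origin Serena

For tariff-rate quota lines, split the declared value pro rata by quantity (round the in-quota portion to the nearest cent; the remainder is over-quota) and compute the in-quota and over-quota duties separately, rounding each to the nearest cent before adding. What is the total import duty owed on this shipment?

$25,357.68

Line 1 (9333.75, Serena, 2,134 pairs, $281,752.02):
Code 9333.75 is under a tariff-rate quota (threshold 3,545 pairs). Quantity 2,134 pairs is within the quota, so the in-quota rate 9% applies to the full value.
Duty = $281,752.02 × 9% = $25,357.68.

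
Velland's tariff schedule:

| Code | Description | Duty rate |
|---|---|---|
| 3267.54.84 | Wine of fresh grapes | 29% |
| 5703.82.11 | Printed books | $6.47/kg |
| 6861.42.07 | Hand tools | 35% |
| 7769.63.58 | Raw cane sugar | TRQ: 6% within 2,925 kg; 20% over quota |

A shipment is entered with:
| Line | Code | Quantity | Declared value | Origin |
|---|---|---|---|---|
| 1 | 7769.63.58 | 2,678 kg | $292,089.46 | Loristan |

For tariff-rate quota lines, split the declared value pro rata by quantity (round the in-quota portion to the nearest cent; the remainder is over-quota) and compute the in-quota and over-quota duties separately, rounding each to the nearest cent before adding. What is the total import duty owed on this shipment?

Line 1 (7769.63.58, Loristan, 2,678 kg, $292,089.46):
Code 7769.63.58 is under a tariff-rate quota (threshold 2,925 kg). Quantity 2,678 kg is within the quota, so the in-quota rate 6% applies to the full value.
Duty = $292,089.46 × 6% = $17,525.37.

$17,525.37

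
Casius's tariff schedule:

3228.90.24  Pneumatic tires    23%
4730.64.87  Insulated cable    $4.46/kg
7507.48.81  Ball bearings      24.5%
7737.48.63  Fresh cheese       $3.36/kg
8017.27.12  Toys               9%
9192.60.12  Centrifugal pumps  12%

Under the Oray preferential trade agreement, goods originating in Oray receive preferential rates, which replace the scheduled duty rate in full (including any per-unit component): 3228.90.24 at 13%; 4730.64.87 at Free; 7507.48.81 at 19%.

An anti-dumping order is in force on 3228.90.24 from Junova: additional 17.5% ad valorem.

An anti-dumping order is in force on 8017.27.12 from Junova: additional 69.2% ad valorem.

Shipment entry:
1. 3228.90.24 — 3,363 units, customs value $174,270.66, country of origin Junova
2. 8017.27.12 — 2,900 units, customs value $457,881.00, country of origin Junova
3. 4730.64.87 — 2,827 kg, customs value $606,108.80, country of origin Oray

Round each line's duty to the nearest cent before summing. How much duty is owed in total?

Line 1 (3228.90.24, Junova, 3,363 units, $174,270.66):
Base rate for 3228.90.24 is 23%.
3228.90.24 has an FTA preferential rate, but origin Junova is not Oray; base rate stands.
Additional duty on 3228.90.24 from Junova: +17.5%. Applied ad valorem rate: 23% + 17.5% = 40.5%.
Duty = $174,270.66 × 40.5% = $70,579.62.
Line 2 (8017.27.12, Junova, 2,900 units, $457,881.00):
Base rate for 8017.27.12 is 9%.
Additional duty on 8017.27.12 from Junova: +69.2%. Applied ad valorem rate: 9% + 69.2% = 78.2%.
Duty = $457,881.00 × 78.2% = $358,062.94.
Line 3 (4730.64.87, Oray, 2,827 kg, $606,108.80):
Base rate for 4730.64.87 is $4.46/kg.
Origin Oray qualifies under the Casius–Oray agreement and 4730.64.87 is covered: preferential rate Free applies instead.
Duty = $606,108.80 × 0% = $0.00.
Total = $70,579.62 + $358,062.94 + $0.00 = $428,642.56.

$428,642.56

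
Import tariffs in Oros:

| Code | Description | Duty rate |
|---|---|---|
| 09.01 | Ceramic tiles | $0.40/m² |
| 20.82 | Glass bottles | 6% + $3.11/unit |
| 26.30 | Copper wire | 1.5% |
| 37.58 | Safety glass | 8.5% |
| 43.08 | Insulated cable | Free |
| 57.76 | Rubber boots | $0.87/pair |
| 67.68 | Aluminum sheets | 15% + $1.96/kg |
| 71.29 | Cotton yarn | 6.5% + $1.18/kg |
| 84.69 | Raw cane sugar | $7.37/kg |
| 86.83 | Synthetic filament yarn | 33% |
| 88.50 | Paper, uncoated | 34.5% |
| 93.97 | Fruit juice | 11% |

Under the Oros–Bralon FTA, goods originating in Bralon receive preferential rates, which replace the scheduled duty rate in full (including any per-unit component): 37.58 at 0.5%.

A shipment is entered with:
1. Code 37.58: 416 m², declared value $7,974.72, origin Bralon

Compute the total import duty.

$39.87

Line 1 (37.58, Bralon, 416 m², $7,974.72):
Base rate for 37.58 is 8.5%.
Origin Bralon qualifies under the Oros–Bralon agreement and 37.58 is covered: preferential rate 0.5% applies instead.
Duty = $7,974.72 × 0.5% = $39.87.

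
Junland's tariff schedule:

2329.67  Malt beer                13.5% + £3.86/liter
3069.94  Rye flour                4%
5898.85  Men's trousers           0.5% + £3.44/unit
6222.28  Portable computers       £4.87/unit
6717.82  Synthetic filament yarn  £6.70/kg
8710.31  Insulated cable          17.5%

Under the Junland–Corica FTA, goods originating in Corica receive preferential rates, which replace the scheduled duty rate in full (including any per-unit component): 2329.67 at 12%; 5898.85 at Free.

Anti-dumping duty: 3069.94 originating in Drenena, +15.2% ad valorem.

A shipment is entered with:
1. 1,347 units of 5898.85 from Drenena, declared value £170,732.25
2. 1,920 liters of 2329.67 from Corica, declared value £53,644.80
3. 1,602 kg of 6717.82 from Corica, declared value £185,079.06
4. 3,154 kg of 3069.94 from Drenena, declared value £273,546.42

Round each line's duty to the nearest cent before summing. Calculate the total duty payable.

Line 1 (5898.85, Drenena, 1,347 units, £170,732.25):
Base rate for 5898.85 is 0.5% + £3.44/unit.
5898.85 has an FTA preferential rate, but origin Drenena is not Corica; base rate stands.
Duty = £170,732.25 × 0.5% + 1,347 × £3.44 = £5,487.34.
Line 2 (2329.67, Corica, 1,920 liters, £53,644.80):
Base rate for 2329.67 is 13.5% + £3.86/liter.
Origin Corica qualifies under the Junland–Corica agreement and 2329.67 is covered: preferential rate 12% applies instead.
Duty = £53,644.80 × 12% = £6,437.38.
Line 3 (6717.82, Corica, 1,602 kg, £185,079.06):
Base rate for 6717.82 is £6.70/kg.
Origin Corica is the FTA partner but 6717.82 is not on the preference list; base rate stands.
Duty = 1,602 × £6.70 = £10,733.40.
Line 4 (3069.94, Drenena, 3,154 kg, £273,546.42):
Base rate for 3069.94 is 4%.
Additional duty on 3069.94 from Drenena: +15.2%. Applied ad valorem rate: 4% + 15.2% = 19.2%.
Duty = £273,546.42 × 19.2% = £52,520.91.
Total = £5,487.34 + £6,437.38 + £10,733.40 + £52,520.91 = £75,179.03.

£75,179.03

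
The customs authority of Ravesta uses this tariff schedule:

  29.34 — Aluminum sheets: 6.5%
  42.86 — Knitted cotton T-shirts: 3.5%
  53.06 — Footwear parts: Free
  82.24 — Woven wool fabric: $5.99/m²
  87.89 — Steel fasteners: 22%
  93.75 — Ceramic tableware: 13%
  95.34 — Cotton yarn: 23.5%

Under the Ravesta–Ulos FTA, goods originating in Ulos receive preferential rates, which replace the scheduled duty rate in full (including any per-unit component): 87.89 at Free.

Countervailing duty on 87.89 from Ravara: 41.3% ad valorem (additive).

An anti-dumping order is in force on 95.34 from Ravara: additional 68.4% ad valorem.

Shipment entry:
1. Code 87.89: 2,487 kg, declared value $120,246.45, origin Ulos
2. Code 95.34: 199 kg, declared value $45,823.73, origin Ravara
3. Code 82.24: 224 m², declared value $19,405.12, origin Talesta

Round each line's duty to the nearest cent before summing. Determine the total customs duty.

Line 1 (87.89, Ulos, 2,487 kg, $120,246.45):
Base rate for 87.89 is 22%.
Origin Ulos qualifies under the Ravesta–Ulos agreement and 87.89 is covered: preferential rate Free applies instead.
The additional-duty order on 87.89 targets Ravara, not Ulos; it does not apply.
Duty = $120,246.45 × 0% = $0.00.
Line 2 (95.34, Ravara, 199 kg, $45,823.73):
Base rate for 95.34 is 23.5%.
Additional duty on 95.34 from Ravara: +68.4%. Applied ad valorem rate: 23.5% + 68.4% = 91.9%.
Duty = $45,823.73 × 91.9% = $42,112.01.
Line 3 (82.24, Talesta, 224 m², $19,405.12):
Base rate for 82.24 is $5.99/m².
Duty = 224 × $5.99 = $1,341.76.
Total = $0.00 + $42,112.01 + $1,341.76 = $43,453.77.

$43,453.77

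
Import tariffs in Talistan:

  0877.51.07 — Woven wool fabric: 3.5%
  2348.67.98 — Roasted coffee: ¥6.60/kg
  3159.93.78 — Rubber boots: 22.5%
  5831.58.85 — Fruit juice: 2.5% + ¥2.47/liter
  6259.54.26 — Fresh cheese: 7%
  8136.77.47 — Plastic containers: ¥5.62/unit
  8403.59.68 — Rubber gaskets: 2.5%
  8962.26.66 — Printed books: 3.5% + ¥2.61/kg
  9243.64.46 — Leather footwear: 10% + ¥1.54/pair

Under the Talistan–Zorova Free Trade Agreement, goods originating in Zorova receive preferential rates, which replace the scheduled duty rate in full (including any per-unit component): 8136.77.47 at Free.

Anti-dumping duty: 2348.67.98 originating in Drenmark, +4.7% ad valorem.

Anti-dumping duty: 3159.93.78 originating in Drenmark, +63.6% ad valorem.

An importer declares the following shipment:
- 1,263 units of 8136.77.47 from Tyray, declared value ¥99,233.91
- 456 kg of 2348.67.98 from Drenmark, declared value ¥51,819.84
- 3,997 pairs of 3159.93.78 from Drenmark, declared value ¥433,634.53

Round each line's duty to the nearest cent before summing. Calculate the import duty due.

Line 1 (8136.77.47, Tyray, 1,263 units, ¥99,233.91):
Base rate for 8136.77.47 is ¥5.62/unit.
8136.77.47 has an FTA preferential rate, but origin Tyray is not Zorova; base rate stands.
Duty = 1,263 × ¥5.62 = ¥7,098.06.
Line 2 (2348.67.98, Drenmark, 456 kg, ¥51,819.84):
Base rate for 2348.67.98 is ¥6.60/kg.
Additional duty on 2348.67.98 from Drenmark: +4.7% ad valorem. Applied ad valorem rate = 4.7%.
Duty = ¥51,819.84 × 4.7% + 456 × ¥6.60 = ¥5,445.13.
Line 3 (3159.93.78, Drenmark, 3,997 pairs, ¥433,634.53):
Base rate for 3159.93.78 is 22.5%.
Additional duty on 3159.93.78 from Drenmark: +63.6%. Applied ad valorem rate: 22.5% + 63.6% = 86.1%.
Duty = ¥433,634.53 × 86.1% = ¥373,359.33.
Total = ¥7,098.06 + ¥5,445.13 + ¥373,359.33 = ¥385,902.52.

¥385,902.52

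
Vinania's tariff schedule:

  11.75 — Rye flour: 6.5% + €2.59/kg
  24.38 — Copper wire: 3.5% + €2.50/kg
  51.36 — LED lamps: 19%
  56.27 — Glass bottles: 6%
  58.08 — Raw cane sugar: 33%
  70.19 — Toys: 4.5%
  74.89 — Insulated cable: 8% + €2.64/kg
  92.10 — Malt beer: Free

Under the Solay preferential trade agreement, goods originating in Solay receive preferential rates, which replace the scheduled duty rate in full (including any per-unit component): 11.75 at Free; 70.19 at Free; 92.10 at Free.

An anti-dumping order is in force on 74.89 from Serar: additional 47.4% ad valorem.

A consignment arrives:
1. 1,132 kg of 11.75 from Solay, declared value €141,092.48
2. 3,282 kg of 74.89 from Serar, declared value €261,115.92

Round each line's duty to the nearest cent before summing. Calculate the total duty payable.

Line 1 (11.75, Solay, 1,132 kg, €141,092.48):
Base rate for 11.75 is 6.5% + €2.59/kg.
Origin Solay qualifies under the Vinania–Solay agreement and 11.75 is covered: preferential rate Free applies instead.
Duty = €141,092.48 × 0% = €0.00.
Line 2 (74.89, Serar, 3,282 kg, €261,115.92):
Base rate for 74.89 is 8% + €2.64/kg.
Additional duty on 74.89 from Serar: +47.4%. Applied ad valorem rate: 8% + 47.4% = 55.4%.
Duty = €261,115.92 × 55.4% + 3,282 × €2.64 = €153,322.70.
Total = €0.00 + €153,322.70 = €153,322.70.

€153,322.70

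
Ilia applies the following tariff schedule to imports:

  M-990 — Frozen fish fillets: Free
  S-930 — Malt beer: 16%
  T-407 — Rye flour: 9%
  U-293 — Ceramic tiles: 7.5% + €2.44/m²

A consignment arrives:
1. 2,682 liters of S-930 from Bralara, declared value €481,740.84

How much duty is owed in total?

€77,078.53

Line 1 (S-930, Bralara, 2,682 liters, €481,740.84):
Base rate for S-930 is 16%.
Duty = €481,740.84 × 16% = €77,078.53.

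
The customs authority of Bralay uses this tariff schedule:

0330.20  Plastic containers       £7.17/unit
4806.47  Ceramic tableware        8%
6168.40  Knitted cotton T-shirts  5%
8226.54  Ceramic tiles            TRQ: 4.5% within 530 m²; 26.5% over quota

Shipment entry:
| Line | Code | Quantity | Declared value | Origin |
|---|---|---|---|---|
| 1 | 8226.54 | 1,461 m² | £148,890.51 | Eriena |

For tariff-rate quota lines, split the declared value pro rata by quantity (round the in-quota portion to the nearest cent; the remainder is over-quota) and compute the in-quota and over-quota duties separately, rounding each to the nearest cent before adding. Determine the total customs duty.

£27,573.28

Line 1 (8226.54, Eriena, 1,461 m², £148,890.51):
Code 8226.54 is under a tariff-rate quota (threshold 530 m²). In-quota: 530 m² at 4.5%; over-quota: 931 m² at 26.5%.
Pro-rata value split: in-quota = £148,890.51 × 530/1,461 = £54,012.30; over-quota = £148,890.51 − £54,012.30 = £94,878.21.
In-quota duty = £54,012.30 × 4.5% = £2,430.55. Over-quota duty = £94,878.21 × 26.5% = £25,142.73.
Line duty = £2,430.55 + £25,142.73 = £27,573.28.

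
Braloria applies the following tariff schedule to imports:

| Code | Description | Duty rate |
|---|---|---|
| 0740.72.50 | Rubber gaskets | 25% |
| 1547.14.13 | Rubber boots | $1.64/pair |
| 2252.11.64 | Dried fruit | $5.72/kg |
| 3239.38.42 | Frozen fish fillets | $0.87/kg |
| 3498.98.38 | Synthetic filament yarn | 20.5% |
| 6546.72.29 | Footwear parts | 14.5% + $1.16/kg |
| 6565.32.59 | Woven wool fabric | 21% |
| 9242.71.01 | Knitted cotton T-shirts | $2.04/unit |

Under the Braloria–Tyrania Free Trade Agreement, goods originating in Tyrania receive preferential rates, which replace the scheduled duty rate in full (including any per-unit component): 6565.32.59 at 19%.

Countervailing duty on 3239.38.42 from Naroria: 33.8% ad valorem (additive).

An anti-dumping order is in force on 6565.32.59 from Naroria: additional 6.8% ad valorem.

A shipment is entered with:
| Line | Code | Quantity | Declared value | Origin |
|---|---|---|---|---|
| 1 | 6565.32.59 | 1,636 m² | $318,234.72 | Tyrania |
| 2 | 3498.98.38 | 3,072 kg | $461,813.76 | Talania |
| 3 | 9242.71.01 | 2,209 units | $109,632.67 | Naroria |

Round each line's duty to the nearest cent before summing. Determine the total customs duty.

Line 1 (6565.32.59, Tyrania, 1,636 m², $318,234.72):
Base rate for 6565.32.59 is 21%.
Origin Tyrania qualifies under the Braloria–Tyrania agreement and 6565.32.59 is covered: preferential rate 19% applies instead.
The additional-duty order on 6565.32.59 targets Naroria, not Tyrania; it does not apply.
Duty = $318,234.72 × 19% = $60,464.60.
Line 2 (3498.98.38, Talania, 3,072 kg, $461,813.76):
Base rate for 3498.98.38 is 20.5%.
Duty = $461,813.76 × 20.5% = $94,671.82.
Line 3 (9242.71.01, Naroria, 2,209 units, $109,632.67):
Base rate for 9242.71.01 is $2.04/unit.
Duty = 2,209 × $2.04 = $4,506.36.
Total = $60,464.60 + $94,671.82 + $4,506.36 = $159,642.78.

$159,642.78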